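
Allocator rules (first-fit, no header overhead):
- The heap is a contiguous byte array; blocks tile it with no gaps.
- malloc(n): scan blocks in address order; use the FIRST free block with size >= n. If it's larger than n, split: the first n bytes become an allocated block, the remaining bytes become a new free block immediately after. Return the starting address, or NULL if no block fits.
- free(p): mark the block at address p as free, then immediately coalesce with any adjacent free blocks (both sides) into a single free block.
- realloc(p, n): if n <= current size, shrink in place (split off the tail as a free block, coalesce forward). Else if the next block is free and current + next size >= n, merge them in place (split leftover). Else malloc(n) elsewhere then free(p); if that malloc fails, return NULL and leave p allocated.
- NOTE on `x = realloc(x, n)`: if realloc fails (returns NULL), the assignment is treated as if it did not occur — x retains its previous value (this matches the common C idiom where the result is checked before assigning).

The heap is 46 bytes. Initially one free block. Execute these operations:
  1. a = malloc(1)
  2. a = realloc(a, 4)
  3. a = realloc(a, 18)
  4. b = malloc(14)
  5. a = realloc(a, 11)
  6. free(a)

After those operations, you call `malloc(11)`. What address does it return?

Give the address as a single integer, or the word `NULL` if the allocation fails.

Answer: 0

Derivation:
Op 1: a = malloc(1) -> a = 0; heap: [0-0 ALLOC][1-45 FREE]
Op 2: a = realloc(a, 4) -> a = 0; heap: [0-3 ALLOC][4-45 FREE]
Op 3: a = realloc(a, 18) -> a = 0; heap: [0-17 ALLOC][18-45 FREE]
Op 4: b = malloc(14) -> b = 18; heap: [0-17 ALLOC][18-31 ALLOC][32-45 FREE]
Op 5: a = realloc(a, 11) -> a = 0; heap: [0-10 ALLOC][11-17 FREE][18-31 ALLOC][32-45 FREE]
Op 6: free(a) -> (freed a); heap: [0-17 FREE][18-31 ALLOC][32-45 FREE]
malloc(11): first-fit scan over [0-17 FREE][18-31 ALLOC][32-45 FREE] -> 0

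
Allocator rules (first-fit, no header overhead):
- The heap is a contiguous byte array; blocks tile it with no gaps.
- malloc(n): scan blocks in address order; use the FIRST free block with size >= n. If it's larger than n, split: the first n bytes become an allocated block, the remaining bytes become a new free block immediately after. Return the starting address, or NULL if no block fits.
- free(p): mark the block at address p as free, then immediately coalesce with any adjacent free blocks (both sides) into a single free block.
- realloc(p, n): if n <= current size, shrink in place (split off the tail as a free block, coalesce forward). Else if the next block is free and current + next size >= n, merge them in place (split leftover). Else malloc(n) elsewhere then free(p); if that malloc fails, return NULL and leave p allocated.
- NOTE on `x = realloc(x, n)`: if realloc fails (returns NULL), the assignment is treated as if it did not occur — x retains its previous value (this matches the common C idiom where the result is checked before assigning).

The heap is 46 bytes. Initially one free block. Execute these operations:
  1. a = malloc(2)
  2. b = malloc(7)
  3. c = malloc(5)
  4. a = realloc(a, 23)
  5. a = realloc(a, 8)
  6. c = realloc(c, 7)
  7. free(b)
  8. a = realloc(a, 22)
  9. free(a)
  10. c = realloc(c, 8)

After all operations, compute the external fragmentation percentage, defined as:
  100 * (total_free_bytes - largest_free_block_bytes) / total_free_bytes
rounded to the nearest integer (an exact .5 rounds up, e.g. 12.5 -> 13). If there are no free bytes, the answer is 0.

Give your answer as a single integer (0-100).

Answer: 42

Derivation:
Op 1: a = malloc(2) -> a = 0; heap: [0-1 ALLOC][2-45 FREE]
Op 2: b = malloc(7) -> b = 2; heap: [0-1 ALLOC][2-8 ALLOC][9-45 FREE]
Op 3: c = malloc(5) -> c = 9; heap: [0-1 ALLOC][2-8 ALLOC][9-13 ALLOC][14-45 FREE]
Op 4: a = realloc(a, 23) -> a = 14; heap: [0-1 FREE][2-8 ALLOC][9-13 ALLOC][14-36 ALLOC][37-45 FREE]
Op 5: a = realloc(a, 8) -> a = 14; heap: [0-1 FREE][2-8 ALLOC][9-13 ALLOC][14-21 ALLOC][22-45 FREE]
Op 6: c = realloc(c, 7) -> c = 22; heap: [0-1 FREE][2-8 ALLOC][9-13 FREE][14-21 ALLOC][22-28 ALLOC][29-45 FREE]
Op 7: free(b) -> (freed b); heap: [0-13 FREE][14-21 ALLOC][22-28 ALLOC][29-45 FREE]
Op 8: a = realloc(a, 22) -> NULL (a unchanged); heap: [0-13 FREE][14-21 ALLOC][22-28 ALLOC][29-45 FREE]
Op 9: free(a) -> (freed a); heap: [0-21 FREE][22-28 ALLOC][29-45 FREE]
Op 10: c = realloc(c, 8) -> c = 22; heap: [0-21 FREE][22-29 ALLOC][30-45 FREE]
Free blocks: [22 16] total_free=38 largest=22 -> 100*(38-22)/38 = 1600/38 ≈ 42.105 -> rounds to 42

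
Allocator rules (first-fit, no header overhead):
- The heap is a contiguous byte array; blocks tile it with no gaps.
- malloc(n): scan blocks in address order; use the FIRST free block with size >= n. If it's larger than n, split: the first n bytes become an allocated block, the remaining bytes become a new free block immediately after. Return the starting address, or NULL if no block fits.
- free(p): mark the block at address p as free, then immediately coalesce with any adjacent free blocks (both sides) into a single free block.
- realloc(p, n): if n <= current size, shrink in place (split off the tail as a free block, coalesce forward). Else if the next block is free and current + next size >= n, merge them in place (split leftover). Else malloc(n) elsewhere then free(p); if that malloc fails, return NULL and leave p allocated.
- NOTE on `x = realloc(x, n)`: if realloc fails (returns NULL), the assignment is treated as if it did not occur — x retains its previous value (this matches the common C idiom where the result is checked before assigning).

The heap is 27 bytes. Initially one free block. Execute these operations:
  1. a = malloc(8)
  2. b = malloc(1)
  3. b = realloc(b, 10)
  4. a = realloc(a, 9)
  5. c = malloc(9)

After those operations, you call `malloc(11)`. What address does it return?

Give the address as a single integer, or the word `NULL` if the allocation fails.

Op 1: a = malloc(8) -> a = 0; heap: [0-7 ALLOC][8-26 FREE]
Op 2: b = malloc(1) -> b = 8; heap: [0-7 ALLOC][8-8 ALLOC][9-26 FREE]
Op 3: b = realloc(b, 10) -> b = 8; heap: [0-7 ALLOC][8-17 ALLOC][18-26 FREE]
Op 4: a = realloc(a, 9) -> a = 18; heap: [0-7 FREE][8-17 ALLOC][18-26 ALLOC]
Op 5: c = malloc(9) -> c = NULL; heap: [0-7 FREE][8-17 ALLOC][18-26 ALLOC]
malloc(11): first-fit scan over [0-7 FREE][8-17 ALLOC][18-26 ALLOC] -> NULL

Answer: NULL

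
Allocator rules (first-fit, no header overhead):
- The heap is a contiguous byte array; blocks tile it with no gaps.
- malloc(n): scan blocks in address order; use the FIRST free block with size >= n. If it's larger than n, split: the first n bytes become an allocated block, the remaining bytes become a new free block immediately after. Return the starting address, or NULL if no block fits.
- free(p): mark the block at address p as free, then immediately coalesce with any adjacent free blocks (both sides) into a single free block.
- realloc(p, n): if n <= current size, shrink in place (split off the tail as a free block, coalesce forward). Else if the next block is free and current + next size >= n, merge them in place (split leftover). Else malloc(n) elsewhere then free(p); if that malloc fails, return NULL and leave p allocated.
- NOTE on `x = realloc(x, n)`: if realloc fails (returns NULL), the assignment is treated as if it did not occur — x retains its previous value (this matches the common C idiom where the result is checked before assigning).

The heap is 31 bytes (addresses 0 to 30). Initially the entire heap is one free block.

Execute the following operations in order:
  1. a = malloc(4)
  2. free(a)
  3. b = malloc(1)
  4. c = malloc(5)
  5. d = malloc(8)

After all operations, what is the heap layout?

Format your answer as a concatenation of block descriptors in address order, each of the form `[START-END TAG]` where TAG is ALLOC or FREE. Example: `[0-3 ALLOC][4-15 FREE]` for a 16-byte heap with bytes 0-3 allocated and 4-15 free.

Answer: [0-0 ALLOC][1-5 ALLOC][6-13 ALLOC][14-30 FREE]

Derivation:
Op 1: a = malloc(4) -> a = 0; heap: [0-3 ALLOC][4-30 FREE]
Op 2: free(a) -> (freed a); heap: [0-30 FREE]
Op 3: b = malloc(1) -> b = 0; heap: [0-0 ALLOC][1-30 FREE]
Op 4: c = malloc(5) -> c = 1; heap: [0-0 ALLOC][1-5 ALLOC][6-30 FREE]
Op 5: d = malloc(8) -> d = 6; heap: [0-0 ALLOC][1-5 ALLOC][6-13 ALLOC][14-30 FREE]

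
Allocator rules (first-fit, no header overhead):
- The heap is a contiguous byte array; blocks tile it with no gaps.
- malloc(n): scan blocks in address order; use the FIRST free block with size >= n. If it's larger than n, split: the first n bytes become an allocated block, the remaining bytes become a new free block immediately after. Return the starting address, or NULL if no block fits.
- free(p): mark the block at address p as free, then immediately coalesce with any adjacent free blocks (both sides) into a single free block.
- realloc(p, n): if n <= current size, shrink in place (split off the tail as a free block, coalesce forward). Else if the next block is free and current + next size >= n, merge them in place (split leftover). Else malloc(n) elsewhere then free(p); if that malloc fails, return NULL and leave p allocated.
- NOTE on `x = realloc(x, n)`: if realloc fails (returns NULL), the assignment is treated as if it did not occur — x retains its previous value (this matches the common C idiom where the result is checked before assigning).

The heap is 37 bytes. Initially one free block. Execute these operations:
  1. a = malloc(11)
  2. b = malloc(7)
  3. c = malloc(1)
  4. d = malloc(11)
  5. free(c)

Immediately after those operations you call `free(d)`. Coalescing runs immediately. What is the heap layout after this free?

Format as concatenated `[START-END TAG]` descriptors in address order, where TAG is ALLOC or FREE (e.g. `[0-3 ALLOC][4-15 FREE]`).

Answer: [0-10 ALLOC][11-17 ALLOC][18-36 FREE]

Derivation:
Op 1: a = malloc(11) -> a = 0; heap: [0-10 ALLOC][11-36 FREE]
Op 2: b = malloc(7) -> b = 11; heap: [0-10 ALLOC][11-17 ALLOC][18-36 FREE]
Op 3: c = malloc(1) -> c = 18; heap: [0-10 ALLOC][11-17 ALLOC][18-18 ALLOC][19-36 FREE]
Op 4: d = malloc(11) -> d = 19; heap: [0-10 ALLOC][11-17 ALLOC][18-18 ALLOC][19-29 ALLOC][30-36 FREE]
Op 5: free(c) -> (freed c); heap: [0-10 ALLOC][11-17 ALLOC][18-18 FREE][19-29 ALLOC][30-36 FREE]
free(d): d = 19 -> block [19-29 ALLOC]; mark free, coalesce with adjacent free neighbors -> [0-10 ALLOC][11-17 ALLOC][18-36 FREE]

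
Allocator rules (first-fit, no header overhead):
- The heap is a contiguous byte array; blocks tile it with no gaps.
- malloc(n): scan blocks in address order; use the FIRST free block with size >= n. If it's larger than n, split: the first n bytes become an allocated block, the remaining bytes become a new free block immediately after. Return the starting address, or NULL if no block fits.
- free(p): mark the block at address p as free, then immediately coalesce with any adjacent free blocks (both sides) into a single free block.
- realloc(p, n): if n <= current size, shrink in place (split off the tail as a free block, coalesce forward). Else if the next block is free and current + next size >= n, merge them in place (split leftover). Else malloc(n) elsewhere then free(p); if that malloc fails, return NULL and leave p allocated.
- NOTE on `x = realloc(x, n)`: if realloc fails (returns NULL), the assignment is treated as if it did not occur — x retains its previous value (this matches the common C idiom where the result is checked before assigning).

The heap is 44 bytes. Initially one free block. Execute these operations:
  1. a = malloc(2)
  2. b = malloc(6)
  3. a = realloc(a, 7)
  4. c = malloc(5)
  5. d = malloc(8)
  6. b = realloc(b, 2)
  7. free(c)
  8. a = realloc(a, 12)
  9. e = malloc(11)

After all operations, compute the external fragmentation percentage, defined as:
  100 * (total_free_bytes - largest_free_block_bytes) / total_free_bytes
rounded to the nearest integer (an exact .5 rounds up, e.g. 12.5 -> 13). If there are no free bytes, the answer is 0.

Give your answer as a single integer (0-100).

Op 1: a = malloc(2) -> a = 0; heap: [0-1 ALLOC][2-43 FREE]
Op 2: b = malloc(6) -> b = 2; heap: [0-1 ALLOC][2-7 ALLOC][8-43 FREE]
Op 3: a = realloc(a, 7) -> a = 8; heap: [0-1 FREE][2-7 ALLOC][8-14 ALLOC][15-43 FREE]
Op 4: c = malloc(5) -> c = 15; heap: [0-1 FREE][2-7 ALLOC][8-14 ALLOC][15-19 ALLOC][20-43 FREE]
Op 5: d = malloc(8) -> d = 20; heap: [0-1 FREE][2-7 ALLOC][8-14 ALLOC][15-19 ALLOC][20-27 ALLOC][28-43 FREE]
Op 6: b = realloc(b, 2) -> b = 2; heap: [0-1 FREE][2-3 ALLOC][4-7 FREE][8-14 ALLOC][15-19 ALLOC][20-27 ALLOC][28-43 FREE]
Op 7: free(c) -> (freed c); heap: [0-1 FREE][2-3 ALLOC][4-7 FREE][8-14 ALLOC][15-19 FREE][20-27 ALLOC][28-43 FREE]
Op 8: a = realloc(a, 12) -> a = 8; heap: [0-1 FREE][2-3 ALLOC][4-7 FREE][8-19 ALLOC][20-27 ALLOC][28-43 FREE]
Op 9: e = malloc(11) -> e = 28; heap: [0-1 FREE][2-3 ALLOC][4-7 FREE][8-19 ALLOC][20-27 ALLOC][28-38 ALLOC][39-43 FREE]
Free blocks: [2 4 5] total_free=11 largest=5 -> 100*(11-5)/11 = 600/11 ≈ 54.545 -> rounds to 55

Answer: 55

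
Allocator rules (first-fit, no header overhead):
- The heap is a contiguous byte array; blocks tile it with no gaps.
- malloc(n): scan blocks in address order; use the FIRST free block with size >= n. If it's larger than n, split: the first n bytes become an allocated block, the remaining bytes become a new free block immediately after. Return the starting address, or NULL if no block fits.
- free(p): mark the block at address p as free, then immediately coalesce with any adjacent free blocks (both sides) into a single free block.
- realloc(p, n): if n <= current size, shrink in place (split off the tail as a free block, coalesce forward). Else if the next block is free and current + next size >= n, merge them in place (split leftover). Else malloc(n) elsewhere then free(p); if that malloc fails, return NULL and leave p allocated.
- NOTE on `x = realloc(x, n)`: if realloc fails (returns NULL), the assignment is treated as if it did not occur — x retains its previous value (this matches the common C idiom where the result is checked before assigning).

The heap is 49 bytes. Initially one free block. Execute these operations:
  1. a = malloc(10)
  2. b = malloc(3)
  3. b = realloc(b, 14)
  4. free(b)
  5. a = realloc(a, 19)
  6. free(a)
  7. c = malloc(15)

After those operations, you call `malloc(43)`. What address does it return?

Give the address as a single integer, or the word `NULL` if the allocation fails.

Op 1: a = malloc(10) -> a = 0; heap: [0-9 ALLOC][10-48 FREE]
Op 2: b = malloc(3) -> b = 10; heap: [0-9 ALLOC][10-12 ALLOC][13-48 FREE]
Op 3: b = realloc(b, 14) -> b = 10; heap: [0-9 ALLOC][10-23 ALLOC][24-48 FREE]
Op 4: free(b) -> (freed b); heap: [0-9 ALLOC][10-48 FREE]
Op 5: a = realloc(a, 19) -> a = 0; heap: [0-18 ALLOC][19-48 FREE]
Op 6: free(a) -> (freed a); heap: [0-48 FREE]
Op 7: c = malloc(15) -> c = 0; heap: [0-14 ALLOC][15-48 FREE]
malloc(43): first-fit scan over [0-14 ALLOC][15-48 FREE] -> NULL

Answer: NULL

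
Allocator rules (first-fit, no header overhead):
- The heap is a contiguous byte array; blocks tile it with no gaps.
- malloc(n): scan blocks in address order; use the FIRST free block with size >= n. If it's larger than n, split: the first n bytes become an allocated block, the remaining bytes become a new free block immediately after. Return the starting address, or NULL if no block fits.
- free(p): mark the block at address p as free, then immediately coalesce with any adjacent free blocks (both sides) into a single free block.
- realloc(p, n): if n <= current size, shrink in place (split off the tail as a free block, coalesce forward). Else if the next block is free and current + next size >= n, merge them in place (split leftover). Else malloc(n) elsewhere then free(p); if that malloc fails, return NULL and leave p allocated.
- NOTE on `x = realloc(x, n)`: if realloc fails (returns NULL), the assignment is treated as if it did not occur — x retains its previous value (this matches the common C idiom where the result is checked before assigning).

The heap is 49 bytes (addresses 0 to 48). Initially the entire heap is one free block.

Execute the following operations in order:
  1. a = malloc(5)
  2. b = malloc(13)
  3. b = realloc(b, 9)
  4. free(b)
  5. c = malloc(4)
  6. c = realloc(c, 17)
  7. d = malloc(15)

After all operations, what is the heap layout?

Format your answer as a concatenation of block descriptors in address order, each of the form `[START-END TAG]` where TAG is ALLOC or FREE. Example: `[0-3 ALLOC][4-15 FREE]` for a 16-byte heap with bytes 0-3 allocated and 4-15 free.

Op 1: a = malloc(5) -> a = 0; heap: [0-4 ALLOC][5-48 FREE]
Op 2: b = malloc(13) -> b = 5; heap: [0-4 ALLOC][5-17 ALLOC][18-48 FREE]
Op 3: b = realloc(b, 9) -> b = 5; heap: [0-4 ALLOC][5-13 ALLOC][14-48 FREE]
Op 4: free(b) -> (freed b); heap: [0-4 ALLOC][5-48 FREE]
Op 5: c = malloc(4) -> c = 5; heap: [0-4 ALLOC][5-8 ALLOC][9-48 FREE]
Op 6: c = realloc(c, 17) -> c = 5; heap: [0-4 ALLOC][5-21 ALLOC][22-48 FREE]
Op 7: d = malloc(15) -> d = 22; heap: [0-4 ALLOC][5-21 ALLOC][22-36 ALLOC][37-48 FREE]

Answer: [0-4 ALLOC][5-21 ALLOC][22-36 ALLOC][37-48 FREE]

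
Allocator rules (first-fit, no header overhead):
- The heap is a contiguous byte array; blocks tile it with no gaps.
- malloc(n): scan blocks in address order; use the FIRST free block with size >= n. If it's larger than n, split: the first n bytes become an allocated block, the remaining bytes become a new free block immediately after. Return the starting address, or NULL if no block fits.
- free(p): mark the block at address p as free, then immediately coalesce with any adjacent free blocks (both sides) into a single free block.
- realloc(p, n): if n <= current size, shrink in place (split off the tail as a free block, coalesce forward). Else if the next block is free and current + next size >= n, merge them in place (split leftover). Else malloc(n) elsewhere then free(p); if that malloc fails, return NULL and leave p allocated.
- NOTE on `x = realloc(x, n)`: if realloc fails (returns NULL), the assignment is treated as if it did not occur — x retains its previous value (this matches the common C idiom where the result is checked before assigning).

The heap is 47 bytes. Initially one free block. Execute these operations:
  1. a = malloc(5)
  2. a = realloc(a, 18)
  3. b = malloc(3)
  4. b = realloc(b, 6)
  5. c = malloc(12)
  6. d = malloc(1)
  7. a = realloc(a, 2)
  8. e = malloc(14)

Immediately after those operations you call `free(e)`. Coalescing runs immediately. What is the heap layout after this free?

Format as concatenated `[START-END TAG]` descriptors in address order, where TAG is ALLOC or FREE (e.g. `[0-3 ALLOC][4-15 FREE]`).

Op 1: a = malloc(5) -> a = 0; heap: [0-4 ALLOC][5-46 FREE]
Op 2: a = realloc(a, 18) -> a = 0; heap: [0-17 ALLOC][18-46 FREE]
Op 3: b = malloc(3) -> b = 18; heap: [0-17 ALLOC][18-20 ALLOC][21-46 FREE]
Op 4: b = realloc(b, 6) -> b = 18; heap: [0-17 ALLOC][18-23 ALLOC][24-46 FREE]
Op 5: c = malloc(12) -> c = 24; heap: [0-17 ALLOC][18-23 ALLOC][24-35 ALLOC][36-46 FREE]
Op 6: d = malloc(1) -> d = 36; heap: [0-17 ALLOC][18-23 ALLOC][24-35 ALLOC][36-36 ALLOC][37-46 FREE]
Op 7: a = realloc(a, 2) -> a = 0; heap: [0-1 ALLOC][2-17 FREE][18-23 ALLOC][24-35 ALLOC][36-36 ALLOC][37-46 FREE]
Op 8: e = malloc(14) -> e = 2; heap: [0-1 ALLOC][2-15 ALLOC][16-17 FREE][18-23 ALLOC][24-35 ALLOC][36-36 ALLOC][37-46 FREE]
free(e): e = 2 -> block [2-15 ALLOC]; mark free, coalesce with adjacent free neighbors -> [0-1 ALLOC][2-17 FREE][18-23 ALLOC][24-35 ALLOC][36-36 ALLOC][37-46 FREE]

Answer: [0-1 ALLOC][2-17 FREE][18-23 ALLOC][24-35 ALLOC][36-36 ALLOC][37-46 FREE]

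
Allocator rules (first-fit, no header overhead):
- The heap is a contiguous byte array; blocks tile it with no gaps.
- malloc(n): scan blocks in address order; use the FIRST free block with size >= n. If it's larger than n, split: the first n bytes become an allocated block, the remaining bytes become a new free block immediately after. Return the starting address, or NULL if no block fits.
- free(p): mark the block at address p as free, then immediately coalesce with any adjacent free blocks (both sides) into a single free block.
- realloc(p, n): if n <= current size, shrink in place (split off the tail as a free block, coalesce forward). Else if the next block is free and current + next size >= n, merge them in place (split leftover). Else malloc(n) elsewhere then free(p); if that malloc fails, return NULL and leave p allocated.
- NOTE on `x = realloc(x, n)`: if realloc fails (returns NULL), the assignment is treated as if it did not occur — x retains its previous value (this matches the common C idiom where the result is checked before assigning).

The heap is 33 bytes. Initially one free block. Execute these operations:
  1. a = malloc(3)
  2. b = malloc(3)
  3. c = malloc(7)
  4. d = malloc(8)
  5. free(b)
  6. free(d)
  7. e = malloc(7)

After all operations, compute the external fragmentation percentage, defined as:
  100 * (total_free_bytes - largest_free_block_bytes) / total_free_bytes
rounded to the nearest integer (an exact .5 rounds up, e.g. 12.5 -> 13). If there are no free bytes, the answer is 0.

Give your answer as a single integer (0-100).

Op 1: a = malloc(3) -> a = 0; heap: [0-2 ALLOC][3-32 FREE]
Op 2: b = malloc(3) -> b = 3; heap: [0-2 ALLOC][3-5 ALLOC][6-32 FREE]
Op 3: c = malloc(7) -> c = 6; heap: [0-2 ALLOC][3-5 ALLOC][6-12 ALLOC][13-32 FREE]
Op 4: d = malloc(8) -> d = 13; heap: [0-2 ALLOC][3-5 ALLOC][6-12 ALLOC][13-20 ALLOC][21-32 FREE]
Op 5: free(b) -> (freed b); heap: [0-2 ALLOC][3-5 FREE][6-12 ALLOC][13-20 ALLOC][21-32 FREE]
Op 6: free(d) -> (freed d); heap: [0-2 ALLOC][3-5 FREE][6-12 ALLOC][13-32 FREE]
Op 7: e = malloc(7) -> e = 13; heap: [0-2 ALLOC][3-5 FREE][6-12 ALLOC][13-19 ALLOC][20-32 FREE]
Free blocks: [3 13] total_free=16 largest=13 -> 100*(16-13)/16 = 300/16 = 18.75 -> rounds to 19

Answer: 19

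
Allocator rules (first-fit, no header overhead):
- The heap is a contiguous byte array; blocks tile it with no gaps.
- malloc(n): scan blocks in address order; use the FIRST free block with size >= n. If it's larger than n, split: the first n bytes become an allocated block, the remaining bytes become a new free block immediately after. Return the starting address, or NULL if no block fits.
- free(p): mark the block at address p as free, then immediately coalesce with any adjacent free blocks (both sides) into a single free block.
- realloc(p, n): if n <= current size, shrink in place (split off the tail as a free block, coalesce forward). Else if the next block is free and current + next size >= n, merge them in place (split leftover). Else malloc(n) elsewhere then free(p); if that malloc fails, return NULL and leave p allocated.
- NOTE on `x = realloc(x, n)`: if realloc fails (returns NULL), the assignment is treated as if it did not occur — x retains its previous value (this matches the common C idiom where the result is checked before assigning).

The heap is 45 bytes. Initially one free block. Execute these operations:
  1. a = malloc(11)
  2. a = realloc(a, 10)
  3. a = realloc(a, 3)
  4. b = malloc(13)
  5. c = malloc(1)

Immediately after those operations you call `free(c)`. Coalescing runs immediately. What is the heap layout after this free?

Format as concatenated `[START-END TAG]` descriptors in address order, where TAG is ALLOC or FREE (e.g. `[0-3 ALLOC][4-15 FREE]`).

Op 1: a = malloc(11) -> a = 0; heap: [0-10 ALLOC][11-44 FREE]
Op 2: a = realloc(a, 10) -> a = 0; heap: [0-9 ALLOC][10-44 FREE]
Op 3: a = realloc(a, 3) -> a = 0; heap: [0-2 ALLOC][3-44 FREE]
Op 4: b = malloc(13) -> b = 3; heap: [0-2 ALLOC][3-15 ALLOC][16-44 FREE]
Op 5: c = malloc(1) -> c = 16; heap: [0-2 ALLOC][3-15 ALLOC][16-16 ALLOC][17-44 FREE]
free(c): c = 16 -> block [16-16 ALLOC]; mark free, coalesce with adjacent free neighbors -> [0-2 ALLOC][3-15 ALLOC][16-44 FREE]

Answer: [0-2 ALLOC][3-15 ALLOC][16-44 FREE]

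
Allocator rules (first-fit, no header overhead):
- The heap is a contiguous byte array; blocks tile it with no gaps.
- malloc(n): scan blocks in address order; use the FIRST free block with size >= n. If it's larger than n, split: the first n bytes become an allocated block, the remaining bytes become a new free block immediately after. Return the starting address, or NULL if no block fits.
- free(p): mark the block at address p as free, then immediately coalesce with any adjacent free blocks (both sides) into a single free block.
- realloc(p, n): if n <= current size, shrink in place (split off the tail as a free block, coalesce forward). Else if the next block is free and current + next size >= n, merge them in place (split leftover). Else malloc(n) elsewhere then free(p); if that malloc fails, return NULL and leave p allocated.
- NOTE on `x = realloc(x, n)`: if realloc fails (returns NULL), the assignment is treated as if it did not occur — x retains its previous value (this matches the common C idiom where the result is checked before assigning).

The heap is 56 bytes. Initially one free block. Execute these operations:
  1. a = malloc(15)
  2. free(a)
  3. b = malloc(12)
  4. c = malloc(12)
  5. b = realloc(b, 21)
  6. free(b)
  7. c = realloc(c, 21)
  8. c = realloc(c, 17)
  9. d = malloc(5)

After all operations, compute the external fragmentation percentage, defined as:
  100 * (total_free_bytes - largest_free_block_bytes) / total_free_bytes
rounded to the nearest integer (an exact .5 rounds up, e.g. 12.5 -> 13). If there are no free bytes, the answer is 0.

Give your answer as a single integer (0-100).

Op 1: a = malloc(15) -> a = 0; heap: [0-14 ALLOC][15-55 FREE]
Op 2: free(a) -> (freed a); heap: [0-55 FREE]
Op 3: b = malloc(12) -> b = 0; heap: [0-11 ALLOC][12-55 FREE]
Op 4: c = malloc(12) -> c = 12; heap: [0-11 ALLOC][12-23 ALLOC][24-55 FREE]
Op 5: b = realloc(b, 21) -> b = 24; heap: [0-11 FREE][12-23 ALLOC][24-44 ALLOC][45-55 FREE]
Op 6: free(b) -> (freed b); heap: [0-11 FREE][12-23 ALLOC][24-55 FREE]
Op 7: c = realloc(c, 21) -> c = 12; heap: [0-11 FREE][12-32 ALLOC][33-55 FREE]
Op 8: c = realloc(c, 17) -> c = 12; heap: [0-11 FREE][12-28 ALLOC][29-55 FREE]
Op 9: d = malloc(5) -> d = 0; heap: [0-4 ALLOC][5-11 FREE][12-28 ALLOC][29-55 FREE]
Free blocks: [7 27] total_free=34 largest=27 -> 100*(34-27)/34 = 700/34 ≈ 20.588 -> rounds to 21

Answer: 21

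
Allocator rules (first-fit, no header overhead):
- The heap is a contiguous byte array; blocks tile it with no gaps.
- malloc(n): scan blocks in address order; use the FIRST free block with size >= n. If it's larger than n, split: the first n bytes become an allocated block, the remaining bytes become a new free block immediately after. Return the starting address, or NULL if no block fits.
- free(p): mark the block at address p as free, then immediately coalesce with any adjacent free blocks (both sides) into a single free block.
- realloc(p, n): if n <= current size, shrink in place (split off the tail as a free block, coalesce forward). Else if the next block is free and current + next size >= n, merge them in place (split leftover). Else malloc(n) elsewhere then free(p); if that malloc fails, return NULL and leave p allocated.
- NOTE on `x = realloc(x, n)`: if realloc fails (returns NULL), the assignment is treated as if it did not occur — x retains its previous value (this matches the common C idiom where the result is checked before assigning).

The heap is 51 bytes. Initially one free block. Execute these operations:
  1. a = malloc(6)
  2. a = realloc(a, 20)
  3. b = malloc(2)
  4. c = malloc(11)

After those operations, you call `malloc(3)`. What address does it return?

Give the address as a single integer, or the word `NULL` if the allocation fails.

Answer: 33

Derivation:
Op 1: a = malloc(6) -> a = 0; heap: [0-5 ALLOC][6-50 FREE]
Op 2: a = realloc(a, 20) -> a = 0; heap: [0-19 ALLOC][20-50 FREE]
Op 3: b = malloc(2) -> b = 20; heap: [0-19 ALLOC][20-21 ALLOC][22-50 FREE]
Op 4: c = malloc(11) -> c = 22; heap: [0-19 ALLOC][20-21 ALLOC][22-32 ALLOC][33-50 FREE]
malloc(3): first-fit scan over [0-19 ALLOC][20-21 ALLOC][22-32 ALLOC][33-50 FREE] -> 33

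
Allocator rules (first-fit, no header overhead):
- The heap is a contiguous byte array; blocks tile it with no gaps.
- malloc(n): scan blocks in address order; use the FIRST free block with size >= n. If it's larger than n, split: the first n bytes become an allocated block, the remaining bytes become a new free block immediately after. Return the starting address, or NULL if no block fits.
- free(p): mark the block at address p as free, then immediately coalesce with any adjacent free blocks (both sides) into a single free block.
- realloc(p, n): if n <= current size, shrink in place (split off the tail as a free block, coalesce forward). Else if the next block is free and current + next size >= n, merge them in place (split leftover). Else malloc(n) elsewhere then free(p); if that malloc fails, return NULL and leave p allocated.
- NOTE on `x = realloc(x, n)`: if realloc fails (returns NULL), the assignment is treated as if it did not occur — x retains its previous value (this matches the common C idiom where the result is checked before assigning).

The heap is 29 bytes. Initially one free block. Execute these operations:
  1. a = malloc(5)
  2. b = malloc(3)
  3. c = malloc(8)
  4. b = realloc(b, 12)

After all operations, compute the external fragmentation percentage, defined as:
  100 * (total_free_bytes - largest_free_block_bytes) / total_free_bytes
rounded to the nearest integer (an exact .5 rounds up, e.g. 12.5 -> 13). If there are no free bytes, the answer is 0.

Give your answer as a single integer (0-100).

Answer: 25

Derivation:
Op 1: a = malloc(5) -> a = 0; heap: [0-4 ALLOC][5-28 FREE]
Op 2: b = malloc(3) -> b = 5; heap: [0-4 ALLOC][5-7 ALLOC][8-28 FREE]
Op 3: c = malloc(8) -> c = 8; heap: [0-4 ALLOC][5-7 ALLOC][8-15 ALLOC][16-28 FREE]
Op 4: b = realloc(b, 12) -> b = 16; heap: [0-4 ALLOC][5-7 FREE][8-15 ALLOC][16-27 ALLOC][28-28 FREE]
Free blocks: [3 1] total_free=4 largest=3 -> 100*(4-3)/4 = 100/4 = 25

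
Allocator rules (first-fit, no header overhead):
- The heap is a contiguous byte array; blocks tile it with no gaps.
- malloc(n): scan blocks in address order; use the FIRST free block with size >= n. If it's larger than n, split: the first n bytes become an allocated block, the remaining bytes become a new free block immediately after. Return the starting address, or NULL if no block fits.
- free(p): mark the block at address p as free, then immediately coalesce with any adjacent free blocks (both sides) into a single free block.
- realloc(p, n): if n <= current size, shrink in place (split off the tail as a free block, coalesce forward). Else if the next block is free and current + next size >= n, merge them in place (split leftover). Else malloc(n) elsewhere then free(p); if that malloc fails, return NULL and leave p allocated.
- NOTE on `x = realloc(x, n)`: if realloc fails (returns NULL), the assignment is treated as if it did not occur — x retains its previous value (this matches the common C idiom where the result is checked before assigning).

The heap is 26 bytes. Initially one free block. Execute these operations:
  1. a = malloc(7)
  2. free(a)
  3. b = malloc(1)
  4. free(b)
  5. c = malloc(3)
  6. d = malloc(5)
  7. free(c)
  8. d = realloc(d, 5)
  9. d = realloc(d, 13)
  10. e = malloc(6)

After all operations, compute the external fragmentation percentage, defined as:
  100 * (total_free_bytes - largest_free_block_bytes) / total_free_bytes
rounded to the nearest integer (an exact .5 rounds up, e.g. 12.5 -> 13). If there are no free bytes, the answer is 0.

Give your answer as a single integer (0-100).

Op 1: a = malloc(7) -> a = 0; heap: [0-6 ALLOC][7-25 FREE]
Op 2: free(a) -> (freed a); heap: [0-25 FREE]
Op 3: b = malloc(1) -> b = 0; heap: [0-0 ALLOC][1-25 FREE]
Op 4: free(b) -> (freed b); heap: [0-25 FREE]
Op 5: c = malloc(3) -> c = 0; heap: [0-2 ALLOC][3-25 FREE]
Op 6: d = malloc(5) -> d = 3; heap: [0-2 ALLOC][3-7 ALLOC][8-25 FREE]
Op 7: free(c) -> (freed c); heap: [0-2 FREE][3-7 ALLOC][8-25 FREE]
Op 8: d = realloc(d, 5) -> d = 3; heap: [0-2 FREE][3-7 ALLOC][8-25 FREE]
Op 9: d = realloc(d, 13) -> d = 3; heap: [0-2 FREE][3-15 ALLOC][16-25 FREE]
Op 10: e = malloc(6) -> e = 16; heap: [0-2 FREE][3-15 ALLOC][16-21 ALLOC][22-25 FREE]
Free blocks: [3 4] total_free=7 largest=4 -> 100*(7-4)/7 = 300/7 ≈ 42.857 -> rounds to 43

Answer: 43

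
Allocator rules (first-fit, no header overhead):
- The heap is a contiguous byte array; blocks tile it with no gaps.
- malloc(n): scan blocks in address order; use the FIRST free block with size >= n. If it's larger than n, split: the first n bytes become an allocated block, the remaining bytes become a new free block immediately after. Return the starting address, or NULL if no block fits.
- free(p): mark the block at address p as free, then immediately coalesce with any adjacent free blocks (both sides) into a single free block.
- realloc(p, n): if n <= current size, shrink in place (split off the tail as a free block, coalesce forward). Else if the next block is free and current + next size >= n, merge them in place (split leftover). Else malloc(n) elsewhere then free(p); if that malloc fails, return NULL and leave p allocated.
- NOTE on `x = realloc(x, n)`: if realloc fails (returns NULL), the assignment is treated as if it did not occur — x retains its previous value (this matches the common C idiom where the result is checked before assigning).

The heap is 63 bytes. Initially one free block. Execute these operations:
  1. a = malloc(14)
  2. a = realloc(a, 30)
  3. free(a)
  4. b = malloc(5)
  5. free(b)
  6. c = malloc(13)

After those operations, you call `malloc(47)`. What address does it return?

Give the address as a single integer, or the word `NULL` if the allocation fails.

Answer: 13

Derivation:
Op 1: a = malloc(14) -> a = 0; heap: [0-13 ALLOC][14-62 FREE]
Op 2: a = realloc(a, 30) -> a = 0; heap: [0-29 ALLOC][30-62 FREE]
Op 3: free(a) -> (freed a); heap: [0-62 FREE]
Op 4: b = malloc(5) -> b = 0; heap: [0-4 ALLOC][5-62 FREE]
Op 5: free(b) -> (freed b); heap: [0-62 FREE]
Op 6: c = malloc(13) -> c = 0; heap: [0-12 ALLOC][13-62 FREE]
malloc(47): first-fit scan over [0-12 ALLOC][13-62 FREE] -> 13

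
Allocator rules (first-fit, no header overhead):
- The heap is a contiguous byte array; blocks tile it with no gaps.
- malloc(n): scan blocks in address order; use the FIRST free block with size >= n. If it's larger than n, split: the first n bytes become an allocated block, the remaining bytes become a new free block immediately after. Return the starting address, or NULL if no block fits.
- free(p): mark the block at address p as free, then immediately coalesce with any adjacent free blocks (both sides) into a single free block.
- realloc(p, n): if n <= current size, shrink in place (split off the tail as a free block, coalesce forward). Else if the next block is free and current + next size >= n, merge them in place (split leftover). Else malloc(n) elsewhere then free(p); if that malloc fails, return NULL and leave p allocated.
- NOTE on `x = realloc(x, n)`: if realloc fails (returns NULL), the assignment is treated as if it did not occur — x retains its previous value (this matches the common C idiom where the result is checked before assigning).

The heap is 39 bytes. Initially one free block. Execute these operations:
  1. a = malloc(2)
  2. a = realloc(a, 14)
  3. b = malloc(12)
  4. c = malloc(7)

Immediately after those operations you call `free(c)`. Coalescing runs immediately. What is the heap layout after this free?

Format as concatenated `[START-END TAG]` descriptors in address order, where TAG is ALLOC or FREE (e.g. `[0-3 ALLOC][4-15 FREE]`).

Op 1: a = malloc(2) -> a = 0; heap: [0-1 ALLOC][2-38 FREE]
Op 2: a = realloc(a, 14) -> a = 0; heap: [0-13 ALLOC][14-38 FREE]
Op 3: b = malloc(12) -> b = 14; heap: [0-13 ALLOC][14-25 ALLOC][26-38 FREE]
Op 4: c = malloc(7) -> c = 26; heap: [0-13 ALLOC][14-25 ALLOC][26-32 ALLOC][33-38 FREE]
free(c): c = 26 -> block [26-32 ALLOC]; mark free, coalesce with adjacent free neighbors -> [0-13 ALLOC][14-25 ALLOC][26-38 FREE]

Answer: [0-13 ALLOC][14-25 ALLOC][26-38 FREE]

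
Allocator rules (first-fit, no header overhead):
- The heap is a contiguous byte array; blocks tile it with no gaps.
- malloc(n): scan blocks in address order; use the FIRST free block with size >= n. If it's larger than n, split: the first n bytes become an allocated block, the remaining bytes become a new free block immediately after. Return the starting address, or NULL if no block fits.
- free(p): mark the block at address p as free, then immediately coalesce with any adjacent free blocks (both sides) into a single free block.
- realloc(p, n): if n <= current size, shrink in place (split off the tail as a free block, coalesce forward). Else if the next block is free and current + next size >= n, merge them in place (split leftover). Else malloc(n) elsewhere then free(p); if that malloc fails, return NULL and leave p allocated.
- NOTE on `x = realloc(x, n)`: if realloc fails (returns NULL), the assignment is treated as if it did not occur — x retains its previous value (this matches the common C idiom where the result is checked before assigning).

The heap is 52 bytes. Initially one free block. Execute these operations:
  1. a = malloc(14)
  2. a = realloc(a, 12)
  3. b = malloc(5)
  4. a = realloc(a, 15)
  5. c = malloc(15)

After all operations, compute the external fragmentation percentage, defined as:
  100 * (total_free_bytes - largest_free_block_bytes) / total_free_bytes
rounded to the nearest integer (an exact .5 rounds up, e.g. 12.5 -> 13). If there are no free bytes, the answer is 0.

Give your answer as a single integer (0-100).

Op 1: a = malloc(14) -> a = 0; heap: [0-13 ALLOC][14-51 FREE]
Op 2: a = realloc(a, 12) -> a = 0; heap: [0-11 ALLOC][12-51 FREE]
Op 3: b = malloc(5) -> b = 12; heap: [0-11 ALLOC][12-16 ALLOC][17-51 FREE]
Op 4: a = realloc(a, 15) -> a = 17; heap: [0-11 FREE][12-16 ALLOC][17-31 ALLOC][32-51 FREE]
Op 5: c = malloc(15) -> c = 32; heap: [0-11 FREE][12-16 ALLOC][17-31 ALLOC][32-46 ALLOC][47-51 FREE]
Free blocks: [12 5] total_free=17 largest=12 -> 100*(17-12)/17 = 500/17 ≈ 29.412 -> rounds to 29

Answer: 29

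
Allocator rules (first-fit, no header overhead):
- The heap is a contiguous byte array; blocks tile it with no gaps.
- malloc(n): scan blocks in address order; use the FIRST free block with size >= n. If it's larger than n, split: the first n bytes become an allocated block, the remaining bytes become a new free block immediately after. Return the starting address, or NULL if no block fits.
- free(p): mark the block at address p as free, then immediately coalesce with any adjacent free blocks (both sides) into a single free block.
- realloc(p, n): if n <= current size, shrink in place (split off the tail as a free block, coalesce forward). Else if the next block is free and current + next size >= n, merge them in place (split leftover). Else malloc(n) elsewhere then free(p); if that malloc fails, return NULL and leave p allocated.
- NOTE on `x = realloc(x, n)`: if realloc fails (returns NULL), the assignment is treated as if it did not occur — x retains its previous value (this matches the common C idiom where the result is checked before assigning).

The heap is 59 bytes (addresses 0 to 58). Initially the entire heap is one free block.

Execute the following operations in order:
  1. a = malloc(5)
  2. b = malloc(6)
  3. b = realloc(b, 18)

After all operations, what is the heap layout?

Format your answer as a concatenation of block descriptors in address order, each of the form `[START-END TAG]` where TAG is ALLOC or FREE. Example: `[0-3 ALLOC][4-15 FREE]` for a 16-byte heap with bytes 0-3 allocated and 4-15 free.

Answer: [0-4 ALLOC][5-22 ALLOC][23-58 FREE]

Derivation:
Op 1: a = malloc(5) -> a = 0; heap: [0-4 ALLOC][5-58 FREE]
Op 2: b = malloc(6) -> b = 5; heap: [0-4 ALLOC][5-10 ALLOC][11-58 FREE]
Op 3: b = realloc(b, 18) -> b = 5; heap: [0-4 ALLOC][5-22 ALLOC][23-58 FREE]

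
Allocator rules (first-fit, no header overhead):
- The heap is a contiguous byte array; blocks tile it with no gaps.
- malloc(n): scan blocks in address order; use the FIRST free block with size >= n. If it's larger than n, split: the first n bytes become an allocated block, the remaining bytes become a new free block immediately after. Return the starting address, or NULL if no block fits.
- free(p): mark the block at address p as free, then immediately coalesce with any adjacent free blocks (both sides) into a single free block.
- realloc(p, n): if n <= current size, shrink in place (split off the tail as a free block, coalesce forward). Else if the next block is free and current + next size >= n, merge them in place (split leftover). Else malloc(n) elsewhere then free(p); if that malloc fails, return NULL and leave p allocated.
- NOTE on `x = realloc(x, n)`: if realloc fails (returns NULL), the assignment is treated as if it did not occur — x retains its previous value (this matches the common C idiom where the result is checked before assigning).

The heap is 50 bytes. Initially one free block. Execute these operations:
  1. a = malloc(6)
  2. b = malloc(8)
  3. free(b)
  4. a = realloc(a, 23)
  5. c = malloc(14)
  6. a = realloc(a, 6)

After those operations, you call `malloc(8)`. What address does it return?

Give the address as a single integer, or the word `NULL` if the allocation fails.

Op 1: a = malloc(6) -> a = 0; heap: [0-5 ALLOC][6-49 FREE]
Op 2: b = malloc(8) -> b = 6; heap: [0-5 ALLOC][6-13 ALLOC][14-49 FREE]
Op 3: free(b) -> (freed b); heap: [0-5 ALLOC][6-49 FREE]
Op 4: a = realloc(a, 23) -> a = 0; heap: [0-22 ALLOC][23-49 FREE]
Op 5: c = malloc(14) -> c = 23; heap: [0-22 ALLOC][23-36 ALLOC][37-49 FREE]
Op 6: a = realloc(a, 6) -> a = 0; heap: [0-5 ALLOC][6-22 FREE][23-36 ALLOC][37-49 FREE]
malloc(8): first-fit scan over [0-5 ALLOC][6-22 FREE][23-36 ALLOC][37-49 FREE] -> 6

Answer: 6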